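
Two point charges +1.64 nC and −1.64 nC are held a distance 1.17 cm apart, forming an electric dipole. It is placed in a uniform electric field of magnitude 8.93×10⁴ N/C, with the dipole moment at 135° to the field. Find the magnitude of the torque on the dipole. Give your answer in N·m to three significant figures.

Dipole moment p = qd = (1.64×10⁻⁹ C)(0.0117 m) = 1.919×10⁻¹¹ C·m.
Torque on an electric dipole: τ = pE sinθ.
τ = (1.919×10⁻¹¹)(8.93×10⁴)·sin135° = 1.212×10⁻⁶ N·m.

τ ≈ 1.21×10⁻⁶ N·m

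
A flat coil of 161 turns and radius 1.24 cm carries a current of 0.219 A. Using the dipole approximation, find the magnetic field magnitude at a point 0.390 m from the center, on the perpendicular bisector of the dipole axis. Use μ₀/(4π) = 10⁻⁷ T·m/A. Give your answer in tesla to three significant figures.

B ≈ 2.87×10⁻⁸ T

m = NIA = NIπa² = 161·(0.219)·π·(0.0124)² = 0.01703 A·m².
In the equatorial plane B = (μ₀/4π)·m/r³ (half the axial value).
B = (10⁻⁷)·(0.01703) / (0.390)³ = 2.871×10⁻⁸ T.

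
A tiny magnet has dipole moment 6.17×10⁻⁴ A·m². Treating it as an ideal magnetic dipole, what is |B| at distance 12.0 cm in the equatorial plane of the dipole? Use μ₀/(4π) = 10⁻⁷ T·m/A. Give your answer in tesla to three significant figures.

B ≈ 3.57×10⁻⁸ T

In the equatorial plane B = (μ₀/4π)·m/r³ (half the axial value).
B = (10⁻⁷)·(6.17×10⁻⁴) / (0.120)³ = 3.571×10⁻⁸ T.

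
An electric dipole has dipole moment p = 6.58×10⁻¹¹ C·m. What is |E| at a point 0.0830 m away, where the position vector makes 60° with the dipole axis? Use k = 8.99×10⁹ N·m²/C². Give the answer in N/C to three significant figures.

E ≈ 1370 N/C

At angle θ the dipole field magnitude is E = (kp/r³)·√(1 + 3cos²θ).
kp/r³ = (8.99×10⁹)(6.58×10⁻¹¹) / (0.0830)³ = 1035 N/C.
√(1 + 3cos²60°) = √(1 + 3·0.2500) = √1.7500 ≈ 1.3229.
E ≈ 1035 × 1.323 = 1369 N/C.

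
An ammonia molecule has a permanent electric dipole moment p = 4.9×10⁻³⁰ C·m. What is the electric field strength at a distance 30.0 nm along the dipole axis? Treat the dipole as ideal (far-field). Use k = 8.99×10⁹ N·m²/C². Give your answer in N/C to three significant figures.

On the dipole axis E = 2kp/r³.
E = 2·(8.99×10⁹)(4.90×10⁻³⁰) / (3.00×10⁻⁸)³ = 3263 N/C.

E ≈ 3260 N/C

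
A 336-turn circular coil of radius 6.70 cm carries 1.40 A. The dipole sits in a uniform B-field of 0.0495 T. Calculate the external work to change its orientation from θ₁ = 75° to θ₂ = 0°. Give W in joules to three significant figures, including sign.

m = NIA = NIπa² = 336·(1.40)·π·(0.0670)² = 6.634 A·m².
W_ext = ΔU = −mB cosθ₂ + mB cosθ₁ = mB(cosθ₁ − cosθ₂).
W = (6.634)(0.0495)·(cos75° − cos0°) = (0.3284)·(-0.7412) = -0.2434 J.

W ≈ -0.243 J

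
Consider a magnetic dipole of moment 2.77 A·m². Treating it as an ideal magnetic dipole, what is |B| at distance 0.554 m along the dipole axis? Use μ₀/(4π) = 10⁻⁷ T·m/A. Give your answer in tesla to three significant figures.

B ≈ 3.26×10⁻⁶ T

On axis B = (μ₀/4π)·2m/r³.
B = 2·(10⁻⁷)·(2.77) / (0.554)³ = 3.258×10⁻⁶ T.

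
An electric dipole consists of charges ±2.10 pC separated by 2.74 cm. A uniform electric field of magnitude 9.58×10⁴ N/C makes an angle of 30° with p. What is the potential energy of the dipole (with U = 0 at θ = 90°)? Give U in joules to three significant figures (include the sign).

Dipole moment p = qd = (2.10×10⁻¹² C)(0.0274 m) = 5.754×10⁻¹⁴ C·m.
U = −p·E = −pE cosθ.
U = −(5.754×10⁻¹⁴)(9.58×10⁴)·cos30° = -4.774×10⁻⁹ J.

U ≈ -4.77×10⁻⁹ J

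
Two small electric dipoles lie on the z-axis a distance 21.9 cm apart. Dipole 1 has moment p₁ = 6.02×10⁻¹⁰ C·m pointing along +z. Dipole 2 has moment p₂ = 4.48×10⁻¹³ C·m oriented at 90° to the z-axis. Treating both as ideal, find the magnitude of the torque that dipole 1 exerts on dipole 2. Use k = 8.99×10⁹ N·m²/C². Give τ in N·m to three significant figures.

τ ≈ 4.62×10⁻¹⁰ N·m

The second dipole sits on the axis of the first, so the field there is axial: E₁ = 2kp₁/r³ along +z.
E₁ = 2(8.99×10⁹)(6.02×10⁻¹⁰)/(0.219)³ = 1031 N/C.
Torque on the second dipole: τ = p₂ E₁ sinθ.
τ = (4.48×10⁻¹³)(1031)·sin90° = 4.617×10⁻¹⁰ N·m.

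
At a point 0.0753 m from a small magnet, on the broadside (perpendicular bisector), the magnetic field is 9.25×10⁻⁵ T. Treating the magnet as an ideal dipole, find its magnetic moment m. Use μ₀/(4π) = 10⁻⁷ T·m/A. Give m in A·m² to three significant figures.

In the equatorial plane B = (μ₀/4π)·m/r³, so m = Br³·4π/(μ₀).
m = (9.25×10⁻⁵)·(0.0753)³ / (10⁻⁷) = 0.3949 A·m².

m ≈ 0.395 A·m²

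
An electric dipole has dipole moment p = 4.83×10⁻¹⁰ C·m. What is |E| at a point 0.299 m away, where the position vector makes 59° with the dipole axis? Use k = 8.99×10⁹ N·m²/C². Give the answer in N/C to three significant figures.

E ≈ 218 N/C

At angle θ the dipole field magnitude is E = (kp/r³)·√(1 + 3cos²θ).
kp/r³ = (8.99×10⁹)(4.83×10⁻¹⁰) / (0.299)³ = 162.4 N/C.
√(1 + 3cos²59°) = √(1 + 3·0.2653) = √1.7958 ≈ 1.3401.
E ≈ 162.4 × 1.340 = 217.7 N/C.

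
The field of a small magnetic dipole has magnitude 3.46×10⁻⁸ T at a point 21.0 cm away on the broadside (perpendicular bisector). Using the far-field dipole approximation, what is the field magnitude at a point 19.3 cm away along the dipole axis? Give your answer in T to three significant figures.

Dipole fields scale as 1/r³ in the far field.
The axial field is twice the equatorial field at the same r, so the geometry factor is 2/1.
B₂ = B₁ · (2/1) · (r₁/r₂)³ = 3.46×10⁻⁸ · 2 · (21.0/19.3)³.
(r₁/r₂)³ = (1.088)³ = 1.288.
B₂ ≈ 8.914×10⁻⁸ T.

B ≈ 8.91×10⁻⁸ T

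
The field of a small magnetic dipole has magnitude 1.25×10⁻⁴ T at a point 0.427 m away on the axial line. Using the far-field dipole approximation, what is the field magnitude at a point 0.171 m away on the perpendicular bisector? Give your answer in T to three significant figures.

Dipole fields scale as 1/r³ in the far field.
The axial field is twice the equatorial field at the same r, so the geometry factor is 1/2.
B₂ = B₁ · (1/2) · (r₁/r₂)³ = 1.25×10⁻⁴ · 0.5 · (0.427/0.171)³.
(r₁/r₂)³ = (2.497)³ = 15.57.
B₂ ≈ 9.731×10⁻⁴ T.

B ≈ 9.73×10⁻⁴ T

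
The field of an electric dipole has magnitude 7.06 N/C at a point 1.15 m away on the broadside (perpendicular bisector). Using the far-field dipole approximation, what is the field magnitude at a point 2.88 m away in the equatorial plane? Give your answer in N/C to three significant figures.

E ≈ 0.449 N/C

Dipole fields scale as 1/r³ in the far field; the geometry is the same at both points.
E₂ = E₁ · (r₁/r₂)³ = 7.06 · (1.15/2.88)³.
(r₁/r₂)³ = (0.3993)³ = 0.06367.
E₂ ≈ 0.4495 N/C.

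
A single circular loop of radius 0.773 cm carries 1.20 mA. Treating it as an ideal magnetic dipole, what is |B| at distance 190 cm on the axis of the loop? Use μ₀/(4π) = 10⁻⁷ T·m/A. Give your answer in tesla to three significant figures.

Magnetic moment m = IA = Iπa² = (0.00120)·π·(0.00773)² = 2.253×10⁻⁷ A·m².
On axis B = (μ₀/4π)·2m/r³.
B = 2·(10⁻⁷)·(2.253×10⁻⁷) / (1.90)³ = 6.569×10⁻¹⁵ T.

B ≈ 6.57×10⁻¹⁵ T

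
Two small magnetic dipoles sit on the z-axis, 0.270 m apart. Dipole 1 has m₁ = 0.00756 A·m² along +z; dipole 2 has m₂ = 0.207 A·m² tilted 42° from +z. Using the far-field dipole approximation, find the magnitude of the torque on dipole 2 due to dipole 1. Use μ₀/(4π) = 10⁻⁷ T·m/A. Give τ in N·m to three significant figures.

τ ≈ 1.06×10⁻⁸ N·m

Dipole B is on the axis of dipole A, so B₁ there is axial: B₁ = (μ₀/4π)·2m₁/r³ along +z.
B₁ = 2(10⁻⁷)(0.00756)/(0.270)³ = 7.682×10⁻⁸ T.
τ = m₂ B₁ sinθ.
τ = (0.207)(7.682×10⁻⁸)·sin42° = 1.064×10⁻⁸ N·m.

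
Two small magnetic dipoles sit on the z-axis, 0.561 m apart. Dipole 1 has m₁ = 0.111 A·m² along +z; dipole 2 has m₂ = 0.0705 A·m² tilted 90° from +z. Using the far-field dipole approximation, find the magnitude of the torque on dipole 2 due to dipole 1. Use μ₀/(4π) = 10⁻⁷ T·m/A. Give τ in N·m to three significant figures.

τ ≈ 8.86×10⁻⁹ N·m

Dipole B is on the axis of dipole A, so B₁ there is axial: B₁ = (μ₀/4π)·2m₁/r³ along +z.
B₁ = 2(10⁻⁷)(0.111)/(0.561)³ = 1.257×10⁻⁷ T.
τ = m₂ B₁ sinθ.
τ = (0.0705)(1.257×10⁻⁷)·sin90° = 8.864×10⁻⁹ N·m.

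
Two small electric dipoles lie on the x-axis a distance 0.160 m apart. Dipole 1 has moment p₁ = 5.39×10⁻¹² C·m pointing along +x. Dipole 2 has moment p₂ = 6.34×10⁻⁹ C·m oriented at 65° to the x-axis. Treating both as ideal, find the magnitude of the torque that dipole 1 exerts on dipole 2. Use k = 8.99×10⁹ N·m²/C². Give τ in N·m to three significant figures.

The second dipole sits on the axis of the first, so the field there is axial: E₁ = 2kp₁/r³ along +x.
E₁ = 2(8.99×10⁹)(5.39×10⁻¹²)/(0.160)³ = 23.66 N/C.
Torque on the second dipole: τ = p₂ E₁ sinθ.
τ = (6.34×10⁻⁹)(23.66)·sin65° = 1.360×10⁻⁷ N·m.

τ ≈ 1.36×10⁻⁷ N·m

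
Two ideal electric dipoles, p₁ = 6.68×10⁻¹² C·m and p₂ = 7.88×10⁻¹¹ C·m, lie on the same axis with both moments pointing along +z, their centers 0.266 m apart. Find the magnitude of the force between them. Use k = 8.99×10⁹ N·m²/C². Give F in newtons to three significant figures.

On-axis field of dipole 1 at distance r: E = 2kp₁/r³. Force on dipole 2 is F = p₂·dE/dr (gradient along axis).
dE/dr = −6kp₁/r⁴, so |F| = 6kp₁p₂/r⁴ (attractive for aligned moments).
F = 6(8.99×10⁹)(6.68×10⁻¹²)(7.88×10⁻¹¹)/(0.266)⁴ = 5.671×10⁻⁹ N.

F ≈ 5.67×10⁻⁹ N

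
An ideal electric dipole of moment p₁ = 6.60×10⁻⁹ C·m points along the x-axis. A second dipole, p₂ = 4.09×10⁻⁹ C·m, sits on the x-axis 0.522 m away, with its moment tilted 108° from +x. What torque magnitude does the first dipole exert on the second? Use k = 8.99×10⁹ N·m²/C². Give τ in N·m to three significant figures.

τ ≈ 3.25×10⁻⁶ N·m

The second dipole sits on the axis of the first, so the field there is axial: E₁ = 2kp₁/r³ along +x.
E₁ = 2(8.99×10⁹)(6.60×10⁻⁹)/(0.522)³ = 834.3 N/C.
Torque on the second dipole: τ = p₂ E₁ sinθ.
τ = (4.09×10⁻⁹)(834.3)·sin108° = 3.245×10⁻⁶ N·m.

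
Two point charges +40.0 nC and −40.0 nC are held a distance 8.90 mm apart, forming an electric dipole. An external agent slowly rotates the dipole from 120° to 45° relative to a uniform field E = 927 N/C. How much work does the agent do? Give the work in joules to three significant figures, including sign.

Dipole moment p = qd = (4.00×10⁻⁸ C)(0.00890 m) = 3.56×10⁻¹⁰ C·m.
W_ext = ΔU = U(θ₂) − U(θ₁) = −pE cosθ₂ − (−pE cosθ₁) = pE(cosθ₁ − cosθ₂).
W = (3.56×10⁻¹⁰)(927)·(cos120° − cos45°) = (3.300×10⁻⁷)·(-1.2071) = -3.984×10⁻⁷ J.

W ≈ -3.98×10⁻⁷ J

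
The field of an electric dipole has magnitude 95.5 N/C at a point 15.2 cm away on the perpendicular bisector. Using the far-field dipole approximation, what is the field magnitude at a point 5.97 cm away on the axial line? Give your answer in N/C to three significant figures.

Dipole fields scale as 1/r³ in the far field.
The axial field is twice the equatorial field at the same r, so the geometry factor is 2/1.
E₂ = E₁ · (2/1) · (r₁/r₂)³ = 95.5 · 2 · (15.2/5.97)³.
(r₁/r₂)³ = (2.546)³ = 16.5.
E₂ ≈ 3152 N/C.

E ≈ 3150 N/C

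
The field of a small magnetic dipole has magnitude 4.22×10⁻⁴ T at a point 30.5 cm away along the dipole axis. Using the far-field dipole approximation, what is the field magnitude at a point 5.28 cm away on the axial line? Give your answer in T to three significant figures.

Dipole fields scale as 1/r³ in the far field; the geometry is the same at both points.
B₂ = B₁ · (r₁/r₂)³ = 4.22×10⁻⁴ · (30.5/5.28)³.
(r₁/r₂)³ = (5.777)³ = 192.8.
B₂ ≈ 0.08134 T.

B ≈ 0.0813 T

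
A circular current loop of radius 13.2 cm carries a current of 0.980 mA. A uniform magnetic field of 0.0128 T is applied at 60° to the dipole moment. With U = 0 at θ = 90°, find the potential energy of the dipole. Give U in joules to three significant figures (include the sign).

Magnetic moment m = IA = Iπa² = (9.80×10⁻⁴)·π·(0.132)² = 5.364×10⁻⁵ A·m².
U = −m·B = −mB cosθ.
U = −(5.364×10⁻⁵)(0.0128)·cos60° = -3.433×10⁻⁷ J.

U ≈ -3.43×10⁻⁷ J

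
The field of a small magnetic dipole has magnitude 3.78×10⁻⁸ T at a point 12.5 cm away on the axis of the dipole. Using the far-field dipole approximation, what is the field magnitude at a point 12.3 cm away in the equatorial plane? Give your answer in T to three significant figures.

Dipole fields scale as 1/r³ in the far field.
The axial field is twice the equatorial field at the same r, so the geometry factor is 1/2.
B₂ = B₁ · (1/2) · (r₁/r₂)³ = 3.78×10⁻⁸ · 0.5 · (12.5/12.3)³.
(r₁/r₂)³ = (1.016)³ = 1.05.
B₂ ≈ 1.984×10⁻⁸ T.

B ≈ 1.98×10⁻⁸ T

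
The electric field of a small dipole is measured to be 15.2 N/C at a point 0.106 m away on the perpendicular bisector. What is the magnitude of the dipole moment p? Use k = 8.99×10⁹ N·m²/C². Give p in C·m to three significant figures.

p ≈ 2.01×10⁻¹² C·m

In the equatorial plane E = kp/r³, so p = Er³/(k).
p = (15.2)·(0.106)³ / (8.99×10⁹) = 2.014×10⁻¹² C·m.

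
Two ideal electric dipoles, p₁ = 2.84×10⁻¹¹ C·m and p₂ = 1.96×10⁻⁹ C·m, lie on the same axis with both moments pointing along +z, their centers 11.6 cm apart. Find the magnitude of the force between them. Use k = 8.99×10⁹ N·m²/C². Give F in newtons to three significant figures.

On-axis field of dipole 1 at distance r: E = 2kp₁/r³. Force on dipole 2 is F = p₂·dE/dr (gradient along axis).
dE/dr = −6kp₁/r⁴, so |F| = 6kp₁p₂/r⁴ (attractive for aligned moments).
F = 6(8.99×10⁹)(2.84×10⁻¹¹)(1.96×10⁻⁹)/(0.116)⁴ = 1.658×10⁻⁵ N.

F ≈ 1.66×10⁻⁵ N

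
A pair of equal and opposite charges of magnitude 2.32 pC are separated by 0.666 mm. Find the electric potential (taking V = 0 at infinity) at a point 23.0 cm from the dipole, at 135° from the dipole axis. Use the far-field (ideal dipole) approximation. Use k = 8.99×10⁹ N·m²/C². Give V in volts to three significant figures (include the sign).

Dipole moment p = qd = (2.32×10⁻¹² C)(6.66×10⁻⁴ m) = 1.545×10⁻¹⁵ C·m.
The dipole potential is V = kp cosθ / r².
V = (8.99×10⁹)(1.545×10⁻¹⁵)·cos135° / (0.230)² = -1.857×10⁻⁴ V.

V ≈ -1.86×10⁻⁴ V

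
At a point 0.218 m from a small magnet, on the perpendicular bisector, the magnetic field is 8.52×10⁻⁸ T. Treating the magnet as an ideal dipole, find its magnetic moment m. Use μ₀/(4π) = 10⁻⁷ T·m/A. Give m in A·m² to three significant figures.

m ≈ 0.00883 A·m²

In the equatorial plane B = (μ₀/4π)·m/r³, so m = Br³·4π/(μ₀).
m = (8.52×10⁻⁸)·(0.218)³ / (10⁻⁷) = 0.008827 A·m².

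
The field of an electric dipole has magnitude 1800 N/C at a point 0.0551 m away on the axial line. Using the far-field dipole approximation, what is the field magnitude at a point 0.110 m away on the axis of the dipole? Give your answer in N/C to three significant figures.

E ≈ 226 N/C

Dipole fields scale as 1/r³ in the far field; the geometry is the same at both points.
E₂ = E₁ · (r₁/r₂)³ = 1800 · (0.0551/0.110)³.
(r₁/r₂)³ = (0.5009)³ = 0.1257.
E₂ ≈ 226.2 N/C.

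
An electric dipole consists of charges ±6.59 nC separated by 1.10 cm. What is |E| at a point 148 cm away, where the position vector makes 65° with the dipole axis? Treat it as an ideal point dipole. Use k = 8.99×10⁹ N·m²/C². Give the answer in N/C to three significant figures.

Dipole moment p = qd = (6.59×10⁻⁹ C)(0.0110 m) = 7.249×10⁻¹¹ C·m.
At angle θ the dipole field magnitude is E = (kp/r³)·√(1 + 3cos²θ).
kp/r³ = (8.99×10⁹)(7.249×10⁻¹¹) / (1.48)³ = 0.2010 N/C.
√(1 + 3cos²65°) = √(1 + 3·0.1786) = √1.5358 ≈ 1.2393.
E ≈ 0.2010 × 1.239 = 0.2491 N/C.

E ≈ 0.249 N/C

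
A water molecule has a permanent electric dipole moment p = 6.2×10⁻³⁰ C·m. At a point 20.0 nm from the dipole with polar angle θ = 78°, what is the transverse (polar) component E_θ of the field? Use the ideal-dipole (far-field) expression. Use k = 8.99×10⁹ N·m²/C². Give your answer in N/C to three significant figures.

E_θ ≈ 6810 N/C

For a dipole, E_θ = (kp sinθ)/r³.
kp/r³ = (8.99×10⁹)(6.20×10⁻³⁰)/(2.00×10⁻⁸)³ = 6967 N/C.
E_θ = 6967·sin78° = 6815 N/C.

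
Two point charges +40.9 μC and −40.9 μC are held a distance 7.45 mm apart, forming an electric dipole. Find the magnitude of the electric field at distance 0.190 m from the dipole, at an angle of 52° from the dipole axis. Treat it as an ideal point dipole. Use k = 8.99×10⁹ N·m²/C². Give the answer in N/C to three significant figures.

Dipole moment p = qd = (4.09×10⁻⁵ C)(0.00745 m) = 3.047×10⁻⁷ C·m.
At angle θ the dipole field magnitude is E = (kp/r³)·√(1 + 3cos²θ).
kp/r³ = (8.99×10⁹)(3.047×10⁻⁷) / (0.190)³ = 3.994×10⁵ N/C.
√(1 + 3cos²52°) = √(1 + 3·0.3790) = √2.1371 ≈ 1.4619.
E ≈ 3.994×10⁵ × 1.462 = 5.838×10⁵ N/C.

E ≈ 5.84×10⁵ N/C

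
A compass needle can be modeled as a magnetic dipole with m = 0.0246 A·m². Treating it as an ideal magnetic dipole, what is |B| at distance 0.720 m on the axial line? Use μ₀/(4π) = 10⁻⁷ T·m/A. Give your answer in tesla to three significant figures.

B ≈ 1.32×10⁻⁸ T

On axis B = (μ₀/4π)·2m/r³.
B = 2·(10⁻⁷)·(0.0246) / (0.720)³ = 1.318×10⁻⁸ T.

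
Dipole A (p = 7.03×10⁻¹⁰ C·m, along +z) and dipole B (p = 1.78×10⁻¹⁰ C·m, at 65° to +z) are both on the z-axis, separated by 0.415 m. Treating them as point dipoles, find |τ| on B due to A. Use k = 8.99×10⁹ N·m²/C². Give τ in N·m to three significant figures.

The second dipole sits on the axis of the first, so the field there is axial: E₁ = 2kp₁/r³ along +z.
E₁ = 2(8.99×10⁹)(7.03×10⁻¹⁰)/(0.415)³ = 176.8 N/C.
Torque on the second dipole: τ = p₂ E₁ sinθ.
τ = (1.78×10⁻¹⁰)(176.8)·sin65° = 2.853×10⁻⁸ N·m.

τ ≈ 2.85×10⁻⁸ N·m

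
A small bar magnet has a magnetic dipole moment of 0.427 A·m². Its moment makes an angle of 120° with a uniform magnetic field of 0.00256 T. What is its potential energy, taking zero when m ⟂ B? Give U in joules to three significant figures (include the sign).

U ≈ 5.47×10⁻⁴ J

U = −m·B = −mB cosθ.
U = −(0.427)(0.00256)·cos120° = 5.466×10⁻⁴ J.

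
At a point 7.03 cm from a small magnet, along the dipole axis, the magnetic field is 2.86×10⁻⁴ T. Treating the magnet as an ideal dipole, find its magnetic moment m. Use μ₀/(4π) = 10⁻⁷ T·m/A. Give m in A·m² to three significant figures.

On axis B = (μ₀/4π)·2m/r³, so m = Br³·4π/(μ₀·2).
m = (2.86×10⁻⁴)·(0.0703)³ / (2·10⁻⁷) = 0.4968 A·m².

m ≈ 0.497 A·m²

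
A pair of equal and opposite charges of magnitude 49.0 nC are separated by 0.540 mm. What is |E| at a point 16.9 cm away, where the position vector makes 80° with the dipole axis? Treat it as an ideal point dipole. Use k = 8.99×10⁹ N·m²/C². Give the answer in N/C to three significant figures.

E ≈ 51.5 N/C

Dipole moment p = qd = (4.90×10⁻⁸ C)(5.40×10⁻⁴ m) = 2.646×10⁻¹¹ C·m.
At angle θ the dipole field magnitude is E = (kp/r³)·√(1 + 3cos²θ).
kp/r³ = (8.99×10⁹)(2.646×10⁻¹¹) / (0.169)³ = 49.28 N/C.
√(1 + 3cos²80°) = √(1 + 3·0.0302) = √1.0905 ≈ 1.0443.
E ≈ 49.28 × 1.044 = 51.46 N/C.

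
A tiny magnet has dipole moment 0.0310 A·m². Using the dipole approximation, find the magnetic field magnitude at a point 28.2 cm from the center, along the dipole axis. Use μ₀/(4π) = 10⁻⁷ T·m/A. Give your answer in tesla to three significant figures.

On axis B = (μ₀/4π)·2m/r³.
B = 2·(10⁻⁷)·(0.0310) / (0.282)³ = 2.765×10⁻⁷ T.

B ≈ 2.76×10⁻⁷ T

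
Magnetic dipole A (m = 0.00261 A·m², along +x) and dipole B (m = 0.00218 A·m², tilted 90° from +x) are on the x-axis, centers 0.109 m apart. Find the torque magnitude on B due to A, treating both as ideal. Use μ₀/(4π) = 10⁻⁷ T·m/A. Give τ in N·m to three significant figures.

τ ≈ 8.79×10⁻¹⁰ N·m

Dipole B is on the axis of dipole A, so B₁ there is axial: B₁ = (μ₀/4π)·2m₁/r³ along +x.
B₁ = 2(10⁻⁷)(0.00261)/(0.109)³ = 4.031×10⁻⁷ T.
τ = m₂ B₁ sinθ.
τ = (0.00218)(4.031×10⁻⁷)·sin90° = 8.787×10⁻¹⁰ N·m.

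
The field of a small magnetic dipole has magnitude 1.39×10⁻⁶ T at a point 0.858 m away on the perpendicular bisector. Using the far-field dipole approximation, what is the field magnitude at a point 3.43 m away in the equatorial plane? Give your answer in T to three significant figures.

B ≈ 2.18×10⁻⁸ T

Dipole fields scale as 1/r³ in the far field; the geometry is the same at both points.
B₂ = B₁ · (r₁/r₂)³ = 1.39×10⁻⁶ · (0.858/3.43)³.
(r₁/r₂)³ = (0.2501)³ = 0.01565.
B₂ ≈ 2.176×10⁻⁸ T.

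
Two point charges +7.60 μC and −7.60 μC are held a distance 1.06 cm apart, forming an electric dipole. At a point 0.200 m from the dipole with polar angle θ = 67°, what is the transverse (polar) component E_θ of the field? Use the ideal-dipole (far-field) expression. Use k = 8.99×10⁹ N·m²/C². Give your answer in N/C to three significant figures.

Dipole moment p = qd = (7.60×10⁻⁶ C)(0.0106 m) = 8.056×10⁻⁸ C·m.
For a dipole, E_θ = (kp sinθ)/r³.
kp/r³ = (8.99×10⁹)(8.056×10⁻⁸)/(0.200)³ = 9.053×10⁴ N/C.
E_θ = 9.053×10⁴·sin67° = 8.333×10⁴ N/C.

E_θ ≈ 8.33×10⁴ N/C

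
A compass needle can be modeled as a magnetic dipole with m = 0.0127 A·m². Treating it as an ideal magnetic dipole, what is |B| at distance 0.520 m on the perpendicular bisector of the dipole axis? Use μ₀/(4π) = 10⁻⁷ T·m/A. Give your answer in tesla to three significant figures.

B ≈ 9.03×10⁻⁹ T

In the equatorial plane B = (μ₀/4π)·m/r³ (half the axial value).
B = (10⁻⁷)·(0.0127) / (0.520)³ = 9.032×10⁻⁹ T.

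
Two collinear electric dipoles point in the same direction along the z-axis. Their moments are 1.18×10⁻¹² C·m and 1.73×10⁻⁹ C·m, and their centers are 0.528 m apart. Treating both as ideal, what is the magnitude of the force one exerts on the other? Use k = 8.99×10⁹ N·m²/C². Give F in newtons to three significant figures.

F ≈ 1.42×10⁻⁹ N

On-axis field of dipole 1 at distance r: E = 2kp₁/r³. Force on dipole 2 is F = p₂·dE/dr (gradient along axis).
dE/dr = −6kp₁/r⁴, so |F| = 6kp₁p₂/r⁴ (attractive for aligned moments).
F = 6(8.99×10⁹)(1.18×10⁻¹²)(1.73×10⁻⁹)/(0.528)⁴ = 1.417×10⁻⁹ N.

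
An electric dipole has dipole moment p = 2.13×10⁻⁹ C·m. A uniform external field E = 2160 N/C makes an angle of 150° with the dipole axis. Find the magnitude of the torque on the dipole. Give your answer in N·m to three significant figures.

Torque on an electric dipole: τ = pE sinθ.
τ = (2.13×10⁻⁹)(2160)·sin150° = 2.300×10⁻⁶ N·m.

τ ≈ 2.30×10⁻⁶ N·m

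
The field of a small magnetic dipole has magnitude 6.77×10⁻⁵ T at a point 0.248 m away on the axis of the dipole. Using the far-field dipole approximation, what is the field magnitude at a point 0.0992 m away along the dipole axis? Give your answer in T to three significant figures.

B ≈ 0.00106 T

Dipole fields scale as 1/r³ in the far field; the geometry is the same at both points.
B₂ = B₁ · (r₁/r₂)³ = 6.77×10⁻⁵ · (0.248/0.0992)³.
(r₁/r₂)³ = (2.5)³ = 15.62.
B₂ ≈ 0.001058 T.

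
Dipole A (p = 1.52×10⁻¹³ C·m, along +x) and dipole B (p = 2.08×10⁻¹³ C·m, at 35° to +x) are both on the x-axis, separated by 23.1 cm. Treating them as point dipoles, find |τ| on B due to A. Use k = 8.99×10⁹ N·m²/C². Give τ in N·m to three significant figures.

τ ≈ 2.65×10⁻¹⁴ N·m

The second dipole sits on the axis of the first, so the field there is axial: E₁ = 2kp₁/r³ along +x.
E₁ = 2(8.99×10⁹)(1.52×10⁻¹³)/(0.231)³ = 0.2217 N/C.
Torque on the second dipole: τ = p₂ E₁ sinθ.
τ = (2.08×10⁻¹³)(0.2217)·sin35° = 2.645×10⁻¹⁴ N·m.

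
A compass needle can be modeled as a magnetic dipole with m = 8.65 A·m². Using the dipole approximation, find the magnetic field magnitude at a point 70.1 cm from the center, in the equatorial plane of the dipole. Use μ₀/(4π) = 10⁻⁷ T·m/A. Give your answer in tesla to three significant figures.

B ≈ 2.51×10⁻⁶ T

In the equatorial plane B = (μ₀/4π)·m/r³ (half the axial value).
B = (10⁻⁷)·(8.65) / (0.701)³ = 2.511×10⁻⁶ T.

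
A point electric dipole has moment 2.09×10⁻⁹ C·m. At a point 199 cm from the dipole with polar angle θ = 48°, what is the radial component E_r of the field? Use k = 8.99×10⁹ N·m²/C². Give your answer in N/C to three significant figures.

E_r ≈ 3.19 N/C

For a dipole, E_r = (2kp cosθ)/r³.
kp/r³ = (8.99×10⁹)(2.09×10⁻⁹)/(1.99)³ = 2.384 N/C.
E_r = 2·2.384·cos48° = 3.191 N/C.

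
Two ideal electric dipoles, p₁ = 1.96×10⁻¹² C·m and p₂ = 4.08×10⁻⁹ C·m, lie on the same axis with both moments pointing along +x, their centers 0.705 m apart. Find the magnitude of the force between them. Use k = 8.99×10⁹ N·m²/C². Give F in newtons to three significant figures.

On-axis field of dipole 1 at distance r: E = 2kp₁/r³. Force on dipole 2 is F = p₂·dE/dr (gradient along axis).
dE/dr = −6kp₁/r⁴, so |F| = 6kp₁p₂/r⁴ (attractive for aligned moments).
F = 6(8.99×10⁹)(1.96×10⁻¹²)(4.08×10⁻⁹)/(0.705)⁴ = 1.746×10⁻⁹ N.

F ≈ 1.75×10⁻⁹ N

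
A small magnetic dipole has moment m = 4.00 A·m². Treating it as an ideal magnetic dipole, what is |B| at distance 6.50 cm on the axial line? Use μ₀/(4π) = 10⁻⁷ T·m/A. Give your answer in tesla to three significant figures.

On axis B = (μ₀/4π)·2m/r³.
B = 2·(10⁻⁷)·(4.00) / (0.0650)³ = 0.002913 T.

B ≈ 0.00291 T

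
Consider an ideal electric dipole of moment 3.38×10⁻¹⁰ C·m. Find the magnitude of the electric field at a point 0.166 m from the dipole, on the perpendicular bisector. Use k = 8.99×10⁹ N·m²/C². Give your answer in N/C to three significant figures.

E ≈ 664 N/C

In the equatorial plane E = kp/r³.
E = (8.99×10⁹)(3.38×10⁻¹⁰) / (0.166)³ = 664.3 N/C.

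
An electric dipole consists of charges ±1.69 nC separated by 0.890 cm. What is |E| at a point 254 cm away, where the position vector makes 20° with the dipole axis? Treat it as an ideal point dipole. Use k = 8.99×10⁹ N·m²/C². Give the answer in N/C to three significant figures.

Dipole moment p = qd = (1.69×10⁻⁹ C)(0.00890 m) = 1.504×10⁻¹¹ C·m.
At angle θ the dipole field magnitude is E = (kp/r³)·√(1 + 3cos²θ).
kp/r³ = (8.99×10⁹)(1.504×10⁻¹¹) / (2.54)³ = 0.008251 N/C.
√(1 + 3cos²20°) = √(1 + 3·0.8830) = √3.6491 ≈ 1.9103.
E ≈ 0.008251 × 1.910 = 0.01576 N/C.

E ≈ 0.0158 N/C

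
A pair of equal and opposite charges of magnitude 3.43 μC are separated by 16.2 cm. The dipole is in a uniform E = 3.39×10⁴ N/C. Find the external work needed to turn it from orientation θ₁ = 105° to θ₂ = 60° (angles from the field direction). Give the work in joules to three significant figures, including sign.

Dipole moment p = qd = (3.43×10⁻⁶ C)(0.162 m) = 5.557×10⁻⁷ C·m.
W_ext = ΔU = U(θ₂) − U(θ₁) = −pE cosθ₂ − (−pE cosθ₁) = pE(cosθ₁ − cosθ₂).
W = (5.557×10⁻⁷)(3.39×10⁴)·(cos105° − cos60°) = (0.01884)·(-0.7588) = -0.01429 J.

W ≈ -0.0143 J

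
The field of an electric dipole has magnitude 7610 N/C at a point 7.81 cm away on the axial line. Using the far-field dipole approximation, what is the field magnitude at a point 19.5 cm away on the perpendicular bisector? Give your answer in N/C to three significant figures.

E ≈ 244 N/C

Dipole fields scale as 1/r³ in the far field.
The axial field is twice the equatorial field at the same r, so the geometry factor is 1/2.
E₂ = E₁ · (1/2) · (r₁/r₂)³ = 7610 · 0.5 · (7.81/19.5)³.
(r₁/r₂)³ = (0.4005)³ = 0.06425.
E₂ ≈ 244.5 N/C.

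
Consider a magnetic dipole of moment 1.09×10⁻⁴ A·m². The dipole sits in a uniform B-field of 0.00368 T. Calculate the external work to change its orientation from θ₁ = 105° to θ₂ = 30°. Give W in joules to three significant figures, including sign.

W ≈ -4.51×10⁻⁷ J

W_ext = ΔU = −mB cosθ₂ + mB cosθ₁ = mB(cosθ₁ − cosθ₂).
W = (1.09×10⁻⁴)(0.00368)·(cos105° − cos30°) = (4.011×10⁻⁷)·(-1.1248) = -4.512×10⁻⁷ J.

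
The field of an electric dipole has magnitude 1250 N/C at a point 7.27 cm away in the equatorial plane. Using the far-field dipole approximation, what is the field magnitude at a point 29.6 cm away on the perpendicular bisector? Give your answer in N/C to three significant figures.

E ≈ 18.5 N/C

Dipole fields scale as 1/r³ in the far field; the geometry is the same at both points.
E₂ = E₁ · (r₁/r₂)³ = 1250 · (7.27/29.6)³.
(r₁/r₂)³ = (0.2456)³ = 0.01482.
E₂ ≈ 18.52 N/C.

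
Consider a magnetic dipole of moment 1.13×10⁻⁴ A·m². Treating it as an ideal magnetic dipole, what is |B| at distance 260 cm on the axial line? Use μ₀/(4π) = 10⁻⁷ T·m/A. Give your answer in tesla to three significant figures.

B ≈ 1.29×10⁻¹² T

On axis B = (μ₀/4π)·2m/r³.
B = 2·(10⁻⁷)·(1.13×10⁻⁴) / (2.60)³ = 1.286×10⁻¹² T.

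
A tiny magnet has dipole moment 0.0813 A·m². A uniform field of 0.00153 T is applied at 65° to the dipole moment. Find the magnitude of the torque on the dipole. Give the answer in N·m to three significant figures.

Torque on a magnetic dipole: τ = mB sinθ.
τ = (0.0813)(0.00153)·sin65° = 1.127×10⁻⁴ N·m.

τ ≈ 1.13×10⁻⁴ N·m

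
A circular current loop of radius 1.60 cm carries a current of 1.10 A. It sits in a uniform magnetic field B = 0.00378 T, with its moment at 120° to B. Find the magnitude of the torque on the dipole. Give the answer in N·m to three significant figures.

Magnetic moment m = IA = Iπa² = (1.10)·π·(0.0160)² = 8.847×10⁻⁴ A·m².
Torque on a magnetic dipole: τ = mB sinθ.
τ = (8.847×10⁻⁴)(0.00378)·sin120° = 2.896×10⁻⁶ N·m.

τ ≈ 2.90×10⁻⁶ N·m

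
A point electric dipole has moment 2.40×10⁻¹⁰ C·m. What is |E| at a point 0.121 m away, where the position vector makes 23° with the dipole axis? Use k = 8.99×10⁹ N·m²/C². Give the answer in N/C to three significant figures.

E ≈ 2290 N/C

At angle θ the dipole field magnitude is E = (kp/r³)·√(1 + 3cos²θ).
kp/r³ = (8.99×10⁹)(2.40×10⁻¹⁰) / (0.121)³ = 1218 N/C.
√(1 + 3cos²23°) = √(1 + 3·0.8473) = √3.5420 ≈ 1.8820.
E ≈ 1218 × 1.882 = 2292 N/C.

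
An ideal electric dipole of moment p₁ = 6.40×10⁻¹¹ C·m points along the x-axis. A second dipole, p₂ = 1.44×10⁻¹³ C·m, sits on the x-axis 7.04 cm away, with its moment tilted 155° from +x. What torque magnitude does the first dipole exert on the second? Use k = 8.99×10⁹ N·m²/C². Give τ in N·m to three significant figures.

τ ≈ 2.01×10⁻¹⁰ N·m

The second dipole sits on the axis of the first, so the field there is axial: E₁ = 2kp₁/r³ along +x.
E₁ = 2(8.99×10⁹)(6.40×10⁻¹¹)/(0.0704)³ = 3298 N/C.
Torque on the second dipole: τ = p₂ E₁ sinθ.
τ = (1.44×10⁻¹³)(3298)·sin155° = 2.007×10⁻¹⁰ N·m.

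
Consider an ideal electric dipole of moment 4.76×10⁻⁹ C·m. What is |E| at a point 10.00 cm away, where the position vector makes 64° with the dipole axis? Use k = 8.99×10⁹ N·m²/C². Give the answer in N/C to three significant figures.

E ≈ 5.37×10⁴ N/C

At angle θ the dipole field magnitude is E = (kp/r³)·√(1 + 3cos²θ).
kp/r³ = (8.99×10⁹)(4.76×10⁻⁹) / (0.100)³ = 4.279×10⁴ N/C.
√(1 + 3cos²64°) = √(1 + 3·0.1922) = √1.5765 ≈ 1.2556.
E ≈ 4.279×10⁴ × 1.256 = 5.373×10⁴ N/C.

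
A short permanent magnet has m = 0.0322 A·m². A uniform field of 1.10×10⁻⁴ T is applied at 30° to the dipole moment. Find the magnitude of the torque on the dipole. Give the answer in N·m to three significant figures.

τ ≈ 1.77×10⁻⁶ N·m

Torque on a magnetic dipole: τ = mB sinθ.
τ = (0.0322)(1.10×10⁻⁴)·sin30° = 1.771×10⁻⁶ N·m.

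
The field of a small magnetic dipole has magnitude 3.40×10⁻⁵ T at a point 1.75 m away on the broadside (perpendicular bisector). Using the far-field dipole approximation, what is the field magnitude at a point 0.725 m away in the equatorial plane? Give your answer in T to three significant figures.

Dipole fields scale as 1/r³ in the far field; the geometry is the same at both points.
B₂ = B₁ · (r₁/r₂)³ = 3.40×10⁻⁵ · (1.75/0.725)³.
(r₁/r₂)³ = (2.414)³ = 14.06.
B₂ ≈ 4.782×10⁻⁴ T.

B ≈ 4.78×10⁻⁴ T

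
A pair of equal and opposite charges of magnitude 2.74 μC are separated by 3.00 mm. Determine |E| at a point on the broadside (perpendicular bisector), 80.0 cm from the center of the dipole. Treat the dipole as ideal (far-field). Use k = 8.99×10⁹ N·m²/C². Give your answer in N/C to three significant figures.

E ≈ 144 N/C

Dipole moment p = qd = (2.74×10⁻⁶ C)(0.00300 m) = 8.22×10⁻⁹ C·m.
In the equatorial plane E = kp/r³.
E = (8.99×10⁹)(8.22×10⁻⁹) / (0.800)³ = 144.3 N/C.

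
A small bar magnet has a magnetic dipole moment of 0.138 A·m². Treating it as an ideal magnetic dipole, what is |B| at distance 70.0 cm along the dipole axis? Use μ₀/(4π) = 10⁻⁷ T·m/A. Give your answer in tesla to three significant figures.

B ≈ 8.05×10⁻⁸ T

On axis B = (μ₀/4π)·2m/r³.
B = 2·(10⁻⁷)·(0.138) / (0.700)³ = 8.047×10⁻⁸ T.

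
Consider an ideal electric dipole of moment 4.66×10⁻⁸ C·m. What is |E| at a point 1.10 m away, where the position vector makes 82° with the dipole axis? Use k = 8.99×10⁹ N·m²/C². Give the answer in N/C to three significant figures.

At angle θ the dipole field magnitude is E = (kp/r³)·√(1 + 3cos²θ).
kp/r³ = (8.99×10⁹)(4.66×10⁻⁸) / (1.10)³ = 314.8 N/C.
√(1 + 3cos²82°) = √(1 + 3·0.0194) = √1.0581 ≈ 1.0286.
E ≈ 314.8 × 1.029 = 323.8 N/C.

E ≈ 324 N/C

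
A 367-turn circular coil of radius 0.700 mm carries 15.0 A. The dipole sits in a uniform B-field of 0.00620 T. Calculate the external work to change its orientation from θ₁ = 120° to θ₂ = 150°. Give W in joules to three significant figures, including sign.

W ≈ 1.92×10⁻⁵ J

m = NIA = NIπa² = 367·(15.0)·π·(7.00×10⁻⁴)² = 0.008474 A·m².
W_ext = ΔU = −mB cosθ₂ + mB cosθ₁ = mB(cosθ₁ − cosθ₂).
W = (0.008474)(0.00620)·(cos120° − cos150°) = (5.254×10⁻⁵)·(+0.3660) = 1.923×10⁻⁵ J.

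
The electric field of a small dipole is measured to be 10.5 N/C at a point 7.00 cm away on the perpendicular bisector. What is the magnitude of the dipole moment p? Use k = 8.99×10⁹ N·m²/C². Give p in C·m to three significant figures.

p ≈ 4.01×10⁻¹³ C·m

In the equatorial plane E = kp/r³, so p = Er³/(k).
p = (10.5)·(0.0700)³ / (8.99×10⁹) = 4.006×10⁻¹³ C·m.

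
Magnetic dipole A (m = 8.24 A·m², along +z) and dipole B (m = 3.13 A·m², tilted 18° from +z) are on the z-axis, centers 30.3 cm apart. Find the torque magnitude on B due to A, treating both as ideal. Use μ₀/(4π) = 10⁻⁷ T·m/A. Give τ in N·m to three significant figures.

Dipole B is on the axis of dipole A, so B₁ there is axial: B₁ = (μ₀/4π)·2m₁/r³ along +z.
B₁ = 2(10⁻⁷)(8.24)/(0.303)³ = 5.924×10⁻⁵ T.
τ = m₂ B₁ sinθ.
τ = (3.13)(5.924×10⁻⁵)·sin18° = 5.730×10⁻⁵ N·m.

τ ≈ 5.73×10⁻⁵ N·m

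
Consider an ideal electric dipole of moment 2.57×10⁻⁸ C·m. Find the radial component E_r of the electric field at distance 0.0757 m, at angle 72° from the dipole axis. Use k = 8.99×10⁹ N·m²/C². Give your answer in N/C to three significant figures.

E_r ≈ 3.29×10⁵ N/C

For a dipole, E_r = (2kp cosθ)/r³.
kp/r³ = (8.99×10⁹)(2.57×10⁻⁸)/(0.0757)³ = 5.326×10⁵ N/C.
E_r = 2·5.326×10⁵·cos72° = 3.292×10⁵ N/C.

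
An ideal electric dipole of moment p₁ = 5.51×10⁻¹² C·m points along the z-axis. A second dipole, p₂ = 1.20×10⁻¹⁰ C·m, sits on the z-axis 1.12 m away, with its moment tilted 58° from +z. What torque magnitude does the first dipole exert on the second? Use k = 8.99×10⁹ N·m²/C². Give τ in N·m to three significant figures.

τ ≈ 7.18×10⁻¹² N·m

The second dipole sits on the axis of the first, so the field there is axial: E₁ = 2kp₁/r³ along +z.
E₁ = 2(8.99×10⁹)(5.51×10⁻¹²)/(1.12)³ = 0.07052 N/C.
Torque on the second dipole: τ = p₂ E₁ sinθ.
τ = (1.20×10⁻¹⁰)(0.07052)·sin58° = 7.176×10⁻¹² N·m.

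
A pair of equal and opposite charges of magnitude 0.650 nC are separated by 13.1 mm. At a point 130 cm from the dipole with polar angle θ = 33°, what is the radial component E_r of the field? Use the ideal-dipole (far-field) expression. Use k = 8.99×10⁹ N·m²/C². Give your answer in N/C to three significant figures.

E_r ≈ 0.0584 N/C

Dipole moment p = qd = (6.50×10⁻¹⁰ C)(0.0131 m) = 8.515×10⁻¹² C·m.
For a dipole, E_r = (2kp cosθ)/r³.
kp/r³ = (8.99×10⁹)(8.515×10⁻¹²)/(1.30)³ = 0.03484 N/C.
E_r = 2·0.03484·cos33° = 0.05844 N/C.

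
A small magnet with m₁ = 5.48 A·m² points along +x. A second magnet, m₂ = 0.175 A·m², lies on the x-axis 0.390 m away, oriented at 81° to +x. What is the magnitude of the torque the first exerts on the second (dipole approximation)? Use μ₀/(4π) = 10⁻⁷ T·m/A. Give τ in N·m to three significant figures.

τ ≈ 3.19×10⁻⁶ N·m

Dipole B is on the axis of dipole A, so B₁ there is axial: B₁ = (μ₀/4π)·2m₁/r³ along +x.
B₁ = 2(10⁻⁷)(5.48)/(0.390)³ = 1.848×10⁻⁵ T.
τ = m₂ B₁ sinθ.
τ = (0.175)(1.848×10⁻⁵)·sin81° = 3.194×10⁻⁶ N·m.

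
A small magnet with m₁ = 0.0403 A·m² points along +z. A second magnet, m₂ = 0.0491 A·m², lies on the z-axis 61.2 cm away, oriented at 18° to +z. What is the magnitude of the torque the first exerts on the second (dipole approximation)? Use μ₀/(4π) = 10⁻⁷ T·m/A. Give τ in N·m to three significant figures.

Dipole B is on the axis of dipole A, so B₁ there is axial: B₁ = (μ₀/4π)·2m₁/r³ along +z.
B₁ = 2(10⁻⁷)(0.0403)/(0.612)³ = 3.516×10⁻⁸ T.
τ = m₂ B₁ sinθ.
τ = (0.0491)(3.516×10⁻⁸)·sin18° = 5.335×10⁻¹⁰ N·m.

τ ≈ 5.34×10⁻¹⁰ N·m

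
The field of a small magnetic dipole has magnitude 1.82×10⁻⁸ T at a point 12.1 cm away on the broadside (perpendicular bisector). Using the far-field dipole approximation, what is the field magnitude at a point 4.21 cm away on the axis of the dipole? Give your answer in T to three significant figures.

B ≈ 8.64×10⁻⁷ T

Dipole fields scale as 1/r³ in the far field.
The axial field is twice the equatorial field at the same r, so the geometry factor is 2/1.
B₂ = B₁ · (2/1) · (r₁/r₂)³ = 1.82×10⁻⁸ · 2 · (12.1/4.21)³.
(r₁/r₂)³ = (2.874)³ = 23.74.
B₂ ≈ 8.642×10⁻⁷ T.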